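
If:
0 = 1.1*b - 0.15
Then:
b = 0.14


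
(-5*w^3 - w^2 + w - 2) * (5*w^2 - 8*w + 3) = -25*w^5 + 35*w^4 - 2*w^3 - 21*w^2 + 19*w - 6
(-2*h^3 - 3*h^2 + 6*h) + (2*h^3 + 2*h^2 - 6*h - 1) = -h^2 - 1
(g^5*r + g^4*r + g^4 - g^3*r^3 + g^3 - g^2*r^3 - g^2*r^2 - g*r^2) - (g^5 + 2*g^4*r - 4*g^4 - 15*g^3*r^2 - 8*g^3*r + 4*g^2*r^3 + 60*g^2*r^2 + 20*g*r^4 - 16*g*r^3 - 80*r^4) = g^5*r - g^5 - g^4*r + 5*g^4 - g^3*r^3 + 15*g^3*r^2 + 8*g^3*r + g^3 - 5*g^2*r^3 - 61*g^2*r^2 - 20*g*r^4 + 16*g*r^3 - g*r^2 + 80*r^4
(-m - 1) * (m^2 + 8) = -m^3 - m^2 - 8*m - 8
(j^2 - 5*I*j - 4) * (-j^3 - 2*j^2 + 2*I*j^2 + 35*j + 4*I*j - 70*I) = -j^5 - 2*j^4 + 7*I*j^4 + 49*j^3 + 14*I*j^3 + 28*j^2 - 253*I*j^2 - 490*j - 16*I*j + 280*I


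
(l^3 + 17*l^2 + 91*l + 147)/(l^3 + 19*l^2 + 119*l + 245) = (l + 3)/(l + 5)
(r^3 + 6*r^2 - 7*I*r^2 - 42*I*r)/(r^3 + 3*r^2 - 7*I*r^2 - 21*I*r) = (r + 6)/(r + 3)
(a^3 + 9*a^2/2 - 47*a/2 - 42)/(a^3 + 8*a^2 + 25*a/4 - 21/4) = 2*(a - 4)/(2*a - 1)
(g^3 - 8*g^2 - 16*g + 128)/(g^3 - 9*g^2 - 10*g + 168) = (g^2 - 12*g + 32)/(g^2 - 13*g + 42)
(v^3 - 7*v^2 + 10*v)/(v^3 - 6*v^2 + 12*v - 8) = v*(v - 5)/(v^2 - 4*v + 4)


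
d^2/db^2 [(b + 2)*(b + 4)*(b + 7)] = 6*b + 26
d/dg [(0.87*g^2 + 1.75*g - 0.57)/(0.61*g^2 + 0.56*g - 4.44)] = (-0.5803*g^2 - 7.0302*g - 7.4508)/(0.3721*g^4 + 0.6832*g^3 - 5.1032*g^2 - 4.9728*g + 19.7136)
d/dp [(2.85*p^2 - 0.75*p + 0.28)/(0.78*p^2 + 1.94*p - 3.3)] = (6.114*p^2 - 19.2468*p + 1.9318)/(0.6084*p^4 + 3.0264*p^3 - 1.3844*p^2 - 12.804*p + 10.89)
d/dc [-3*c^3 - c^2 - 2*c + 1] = -9*c^2 - 2*c - 2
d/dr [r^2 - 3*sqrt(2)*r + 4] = 2*r - 3*sqrt(2)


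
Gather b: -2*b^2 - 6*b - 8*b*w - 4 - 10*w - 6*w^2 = -2*b^2 + b*(-8*w - 6) - 6*w^2 - 10*w - 4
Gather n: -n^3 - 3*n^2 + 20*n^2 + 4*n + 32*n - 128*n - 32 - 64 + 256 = -n^3 + 17*n^2 - 92*n + 160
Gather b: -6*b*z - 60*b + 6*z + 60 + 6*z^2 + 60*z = b*(-6*z - 60) + 6*z^2 + 66*z + 60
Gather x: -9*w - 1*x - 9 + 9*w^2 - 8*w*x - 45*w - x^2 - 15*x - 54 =9*w^2 - 54*w - x^2 + x*(-8*w - 16) - 63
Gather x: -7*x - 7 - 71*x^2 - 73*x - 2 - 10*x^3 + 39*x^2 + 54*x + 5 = -10*x^3 - 32*x^2 - 26*x - 4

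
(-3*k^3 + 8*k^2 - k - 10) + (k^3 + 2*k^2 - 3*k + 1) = -2*k^3 + 10*k^2 - 4*k - 9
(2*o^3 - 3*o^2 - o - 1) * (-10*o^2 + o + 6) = -20*o^5 + 32*o^4 + 19*o^3 - 9*o^2 - 7*o - 6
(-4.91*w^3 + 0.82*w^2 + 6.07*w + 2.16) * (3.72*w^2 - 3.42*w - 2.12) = -18.2652*w^5 + 19.8426*w^4 + 30.1852*w^3 - 14.4626*w^2 - 20.2556*w - 4.5792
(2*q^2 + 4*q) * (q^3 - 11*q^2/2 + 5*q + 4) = 2*q^5 - 7*q^4 - 12*q^3 + 28*q^2 + 16*q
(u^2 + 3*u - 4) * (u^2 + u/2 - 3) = u^4 + 7*u^3/2 - 11*u^2/2 - 11*u + 12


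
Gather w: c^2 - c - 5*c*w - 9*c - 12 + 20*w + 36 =c^2 - 10*c + w*(20 - 5*c) + 24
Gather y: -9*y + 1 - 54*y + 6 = 7 - 63*y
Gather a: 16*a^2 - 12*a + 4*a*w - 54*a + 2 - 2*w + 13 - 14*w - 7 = 16*a^2 + a*(4*w - 66) - 16*w + 8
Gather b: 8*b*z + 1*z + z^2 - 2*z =8*b*z + z^2 - z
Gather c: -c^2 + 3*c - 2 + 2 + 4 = -c^2 + 3*c + 4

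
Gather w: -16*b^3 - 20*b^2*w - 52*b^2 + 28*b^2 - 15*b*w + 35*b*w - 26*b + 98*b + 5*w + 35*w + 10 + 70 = -16*b^3 - 24*b^2 + 72*b + w*(-20*b^2 + 20*b + 40) + 80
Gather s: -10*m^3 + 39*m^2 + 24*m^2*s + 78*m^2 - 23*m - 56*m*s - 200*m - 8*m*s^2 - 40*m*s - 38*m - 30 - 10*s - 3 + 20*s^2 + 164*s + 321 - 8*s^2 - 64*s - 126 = -10*m^3 + 117*m^2 - 261*m + s^2*(12 - 8*m) + s*(24*m^2 - 96*m + 90) + 162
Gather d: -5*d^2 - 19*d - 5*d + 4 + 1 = -5*d^2 - 24*d + 5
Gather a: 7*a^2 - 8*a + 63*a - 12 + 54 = 7*a^2 + 55*a + 42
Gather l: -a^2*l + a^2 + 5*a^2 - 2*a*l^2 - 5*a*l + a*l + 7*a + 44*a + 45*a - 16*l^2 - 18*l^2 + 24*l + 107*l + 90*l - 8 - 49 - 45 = 6*a^2 + 96*a + l^2*(-2*a - 34) + l*(-a^2 - 4*a + 221) - 102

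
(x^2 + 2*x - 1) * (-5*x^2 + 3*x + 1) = -5*x^4 - 7*x^3 + 12*x^2 - x - 1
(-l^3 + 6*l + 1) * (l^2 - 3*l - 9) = -l^5 + 3*l^4 + 15*l^3 - 17*l^2 - 57*l - 9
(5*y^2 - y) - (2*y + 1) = 5*y^2 - 3*y - 1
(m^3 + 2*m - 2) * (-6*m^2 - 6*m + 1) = -6*m^5 - 6*m^4 - 11*m^3 + 14*m - 2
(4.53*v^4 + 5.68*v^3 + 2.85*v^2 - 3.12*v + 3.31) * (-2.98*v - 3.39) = -13.4994*v^5 - 32.2831*v^4 - 27.7482*v^3 - 0.363899999999999*v^2 + 0.713000000000001*v - 11.2209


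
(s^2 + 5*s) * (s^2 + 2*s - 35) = s^4 + 7*s^3 - 25*s^2 - 175*s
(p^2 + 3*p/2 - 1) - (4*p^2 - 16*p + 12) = -3*p^2 + 35*p/2 - 13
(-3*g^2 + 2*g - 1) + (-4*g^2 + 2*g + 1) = -7*g^2 + 4*g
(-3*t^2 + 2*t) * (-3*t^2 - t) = 9*t^4 - 3*t^3 - 2*t^2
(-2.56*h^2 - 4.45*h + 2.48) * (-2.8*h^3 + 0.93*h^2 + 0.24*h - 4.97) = 7.168*h^5 + 10.0792*h^4 - 11.6969*h^3 + 13.9616*h^2 + 22.7117*h - 12.3256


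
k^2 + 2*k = k*(k + 2)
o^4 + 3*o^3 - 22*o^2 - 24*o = o*(o - 4)*(o + 1)*(o + 6)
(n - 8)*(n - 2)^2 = n^3 - 12*n^2 + 36*n - 32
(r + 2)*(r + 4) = r^2 + 6*r + 8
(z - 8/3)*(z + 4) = z^2 + 4*z/3 - 32/3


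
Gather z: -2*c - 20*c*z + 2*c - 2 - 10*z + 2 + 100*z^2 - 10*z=100*z^2 + z*(-20*c - 20)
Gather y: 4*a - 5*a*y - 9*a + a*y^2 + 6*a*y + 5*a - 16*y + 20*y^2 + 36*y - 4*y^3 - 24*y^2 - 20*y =a*y - 4*y^3 + y^2*(a - 4)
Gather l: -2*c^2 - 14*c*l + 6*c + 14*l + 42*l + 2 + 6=-2*c^2 + 6*c + l*(56 - 14*c) + 8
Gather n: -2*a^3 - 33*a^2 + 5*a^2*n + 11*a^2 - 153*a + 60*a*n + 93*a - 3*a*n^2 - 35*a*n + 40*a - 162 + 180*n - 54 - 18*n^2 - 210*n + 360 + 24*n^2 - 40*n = -2*a^3 - 22*a^2 - 20*a + n^2*(6 - 3*a) + n*(5*a^2 + 25*a - 70) + 144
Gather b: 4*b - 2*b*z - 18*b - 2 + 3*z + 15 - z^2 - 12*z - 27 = b*(-2*z - 14) - z^2 - 9*z - 14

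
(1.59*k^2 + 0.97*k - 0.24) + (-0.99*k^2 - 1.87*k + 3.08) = 0.6*k^2 - 0.9*k + 2.84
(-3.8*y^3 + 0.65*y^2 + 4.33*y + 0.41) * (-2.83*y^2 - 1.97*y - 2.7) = 10.754*y^5 + 5.6465*y^4 - 3.2744*y^3 - 11.4454*y^2 - 12.4987*y - 1.107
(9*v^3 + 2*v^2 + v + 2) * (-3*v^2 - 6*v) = -27*v^5 - 60*v^4 - 15*v^3 - 12*v^2 - 12*v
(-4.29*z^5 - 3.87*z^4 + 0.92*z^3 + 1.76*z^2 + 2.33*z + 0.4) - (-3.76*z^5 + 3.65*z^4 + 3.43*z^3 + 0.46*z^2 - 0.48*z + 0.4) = -0.53*z^5 - 7.52*z^4 - 2.51*z^3 + 1.3*z^2 + 2.81*z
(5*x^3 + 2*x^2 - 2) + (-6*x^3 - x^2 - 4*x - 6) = -x^3 + x^2 - 4*x - 8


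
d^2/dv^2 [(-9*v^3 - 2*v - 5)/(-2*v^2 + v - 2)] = 2*(-19*v^3 + 6*v^2 + 54*v - 11)/(8*v^6 - 12*v^5 + 30*v^4 - 25*v^3 + 30*v^2 - 12*v + 8)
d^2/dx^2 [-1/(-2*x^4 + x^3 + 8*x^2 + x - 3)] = 2*((-12*x^2 + 3*x + 8)*(-2*x^4 + x^3 + 8*x^2 + x - 3) - (-8*x^3 + 3*x^2 + 16*x + 1)^2)/(-2*x^4 + x^3 + 8*x^2 + x - 3)^3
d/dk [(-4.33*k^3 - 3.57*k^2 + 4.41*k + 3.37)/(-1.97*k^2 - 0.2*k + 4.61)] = (8.5301*k^4 + 1.732*k^3 - 50.4822*k^2 - 19.6376*k + 21.0041)/(3.8809*k^4 + 0.788*k^3 - 18.1234*k^2 - 1.844*k + 21.2521)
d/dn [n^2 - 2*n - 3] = 2*n - 2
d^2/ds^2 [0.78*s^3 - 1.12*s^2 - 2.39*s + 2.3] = 4.68*s - 2.24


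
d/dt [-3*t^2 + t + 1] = 1 - 6*t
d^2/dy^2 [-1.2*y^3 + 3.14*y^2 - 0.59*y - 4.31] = 6.28 - 7.2*y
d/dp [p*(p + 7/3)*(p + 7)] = 3*p^2 + 56*p/3 + 49/3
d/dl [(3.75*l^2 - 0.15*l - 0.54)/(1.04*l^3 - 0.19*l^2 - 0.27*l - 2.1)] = (-3.9*l^4 + 0.312*l^3 + 0.6438*l^2 - 15.9552*l + 0.1692)/(1.0816*l^6 - 0.3952*l^5 - 0.5255*l^4 - 4.2654*l^3 + 0.8709*l^2 + 1.134*l + 4.41)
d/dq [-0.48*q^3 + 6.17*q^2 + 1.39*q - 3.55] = -1.44*q^2 + 12.34*q + 1.39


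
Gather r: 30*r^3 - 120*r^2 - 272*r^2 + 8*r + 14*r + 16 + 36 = 30*r^3 - 392*r^2 + 22*r + 52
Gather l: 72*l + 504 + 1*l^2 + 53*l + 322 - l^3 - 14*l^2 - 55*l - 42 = -l^3 - 13*l^2 + 70*l + 784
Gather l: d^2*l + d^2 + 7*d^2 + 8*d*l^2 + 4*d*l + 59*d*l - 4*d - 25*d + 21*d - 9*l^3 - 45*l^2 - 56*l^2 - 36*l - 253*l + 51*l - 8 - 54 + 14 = 8*d^2 - 8*d - 9*l^3 + l^2*(8*d - 101) + l*(d^2 + 63*d - 238) - 48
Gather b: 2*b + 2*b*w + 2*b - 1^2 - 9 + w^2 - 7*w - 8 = b*(2*w + 4) + w^2 - 7*w - 18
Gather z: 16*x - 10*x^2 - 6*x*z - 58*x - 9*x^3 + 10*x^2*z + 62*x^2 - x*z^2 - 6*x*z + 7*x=-9*x^3 + 52*x^2 - x*z^2 - 35*x + z*(10*x^2 - 12*x)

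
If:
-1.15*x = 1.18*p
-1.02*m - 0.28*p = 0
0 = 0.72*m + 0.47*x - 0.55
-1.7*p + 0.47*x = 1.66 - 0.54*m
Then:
No Solution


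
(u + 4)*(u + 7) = u^2 + 11*u + 28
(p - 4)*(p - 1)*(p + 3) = p^3 - 2*p^2 - 11*p + 12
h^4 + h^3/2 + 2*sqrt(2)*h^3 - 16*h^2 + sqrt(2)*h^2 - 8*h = h*(h + 1/2)*(h - 2*sqrt(2))*(h + 4*sqrt(2))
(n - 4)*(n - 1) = n^2 - 5*n + 4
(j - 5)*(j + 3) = j^2 - 2*j - 15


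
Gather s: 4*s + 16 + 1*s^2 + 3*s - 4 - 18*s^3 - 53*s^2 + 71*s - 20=-18*s^3 - 52*s^2 + 78*s - 8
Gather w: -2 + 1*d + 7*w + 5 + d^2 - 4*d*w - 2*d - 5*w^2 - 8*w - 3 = d^2 - d - 5*w^2 + w*(-4*d - 1)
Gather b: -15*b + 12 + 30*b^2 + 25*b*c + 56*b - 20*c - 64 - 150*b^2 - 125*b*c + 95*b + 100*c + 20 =-120*b^2 + b*(136 - 100*c) + 80*c - 32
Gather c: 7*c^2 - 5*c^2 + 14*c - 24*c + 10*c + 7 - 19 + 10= 2*c^2 - 2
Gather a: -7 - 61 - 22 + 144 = 54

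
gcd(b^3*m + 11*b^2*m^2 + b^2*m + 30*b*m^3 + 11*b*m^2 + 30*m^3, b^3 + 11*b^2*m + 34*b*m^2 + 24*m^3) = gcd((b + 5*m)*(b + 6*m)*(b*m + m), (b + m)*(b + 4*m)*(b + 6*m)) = b + 6*m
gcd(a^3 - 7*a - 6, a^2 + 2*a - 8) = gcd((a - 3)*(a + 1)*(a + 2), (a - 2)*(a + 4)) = 1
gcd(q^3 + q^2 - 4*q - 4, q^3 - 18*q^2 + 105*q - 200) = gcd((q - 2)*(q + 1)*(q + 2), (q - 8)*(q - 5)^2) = 1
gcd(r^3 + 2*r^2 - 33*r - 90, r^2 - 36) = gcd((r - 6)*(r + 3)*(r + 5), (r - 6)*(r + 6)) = r - 6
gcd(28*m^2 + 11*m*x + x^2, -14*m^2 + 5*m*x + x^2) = 7*m + x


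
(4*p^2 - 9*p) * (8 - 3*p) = -12*p^3 + 59*p^2 - 72*p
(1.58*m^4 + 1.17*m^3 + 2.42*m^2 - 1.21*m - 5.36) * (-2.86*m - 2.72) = -4.5188*m^5 - 7.6438*m^4 - 10.1036*m^3 - 3.1218*m^2 + 18.6208*m + 14.5792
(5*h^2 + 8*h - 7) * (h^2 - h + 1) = 5*h^4 + 3*h^3 - 10*h^2 + 15*h - 7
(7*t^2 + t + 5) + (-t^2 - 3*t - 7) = 6*t^2 - 2*t - 2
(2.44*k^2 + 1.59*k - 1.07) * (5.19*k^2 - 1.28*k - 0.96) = 12.6636*k^4 + 5.1289*k^3 - 9.9309*k^2 - 0.1568*k + 1.0272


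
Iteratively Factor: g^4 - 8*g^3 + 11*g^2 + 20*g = (g - 4)*(g^3 - 4*g^2 - 5*g) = (g - 5)*(g - 4)*(g^2 + g) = g*(g - 5)*(g - 4)*(g + 1)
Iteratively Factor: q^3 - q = (q + 1)*(q^2 - q) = (q - 1)*(q + 1)*(q)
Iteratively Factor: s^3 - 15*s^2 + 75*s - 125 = (s - 5)*(s^2 - 10*s + 25) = (s - 5)^2*(s - 5)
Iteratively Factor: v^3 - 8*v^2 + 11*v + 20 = (v - 4)*(v^2 - 4*v - 5) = (v - 5)*(v - 4)*(v + 1)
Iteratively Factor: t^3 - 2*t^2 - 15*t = (t)*(t^2 - 2*t - 15) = t*(t + 3)*(t - 5)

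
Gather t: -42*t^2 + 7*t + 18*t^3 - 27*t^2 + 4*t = 18*t^3 - 69*t^2 + 11*t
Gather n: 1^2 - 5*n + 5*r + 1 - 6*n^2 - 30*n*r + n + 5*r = -6*n^2 + n*(-30*r - 4) + 10*r + 2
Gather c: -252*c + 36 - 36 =-252*c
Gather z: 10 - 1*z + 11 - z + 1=22 - 2*z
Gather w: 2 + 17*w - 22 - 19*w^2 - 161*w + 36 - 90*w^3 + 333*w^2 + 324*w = -90*w^3 + 314*w^2 + 180*w + 16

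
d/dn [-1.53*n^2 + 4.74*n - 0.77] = 4.74 - 3.06*n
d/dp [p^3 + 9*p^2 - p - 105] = 3*p^2 + 18*p - 1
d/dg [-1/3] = 0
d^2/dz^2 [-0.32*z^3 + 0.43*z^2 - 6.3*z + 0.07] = 0.86 - 1.92*z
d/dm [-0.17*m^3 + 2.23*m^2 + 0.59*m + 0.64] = -0.51*m^2 + 4.46*m + 0.59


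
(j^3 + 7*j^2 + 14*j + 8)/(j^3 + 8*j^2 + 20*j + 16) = (j + 1)/(j + 2)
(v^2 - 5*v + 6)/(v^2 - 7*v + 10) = (v - 3)/(v - 5)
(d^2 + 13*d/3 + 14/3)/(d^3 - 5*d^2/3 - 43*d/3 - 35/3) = (d + 2)/(d^2 - 4*d - 5)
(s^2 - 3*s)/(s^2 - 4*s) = (s - 3)/(s - 4)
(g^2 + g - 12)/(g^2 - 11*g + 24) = (g + 4)/(g - 8)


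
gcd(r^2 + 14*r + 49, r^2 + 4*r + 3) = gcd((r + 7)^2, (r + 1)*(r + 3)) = 1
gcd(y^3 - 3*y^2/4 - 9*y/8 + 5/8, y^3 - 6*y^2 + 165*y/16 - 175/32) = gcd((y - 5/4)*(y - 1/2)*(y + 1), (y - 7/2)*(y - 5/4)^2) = y - 5/4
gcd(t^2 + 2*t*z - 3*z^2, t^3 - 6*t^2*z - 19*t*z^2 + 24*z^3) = -t^2 - 2*t*z + 3*z^2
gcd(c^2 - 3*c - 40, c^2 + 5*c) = c + 5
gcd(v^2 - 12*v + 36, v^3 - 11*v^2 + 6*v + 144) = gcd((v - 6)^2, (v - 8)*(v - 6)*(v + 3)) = v - 6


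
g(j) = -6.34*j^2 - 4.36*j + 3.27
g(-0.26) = 3.98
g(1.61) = -20.18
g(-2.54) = -26.56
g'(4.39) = -60.03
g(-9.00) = -471.03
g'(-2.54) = 27.85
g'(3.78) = -52.29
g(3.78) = -103.80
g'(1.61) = -24.77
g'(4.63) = -63.07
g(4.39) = -138.06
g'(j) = -12.68*j - 4.36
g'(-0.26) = -1.06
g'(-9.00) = 109.76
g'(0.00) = -4.36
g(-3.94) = -77.97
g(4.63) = -152.83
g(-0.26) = 3.98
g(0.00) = 3.27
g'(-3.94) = 45.60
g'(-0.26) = -1.06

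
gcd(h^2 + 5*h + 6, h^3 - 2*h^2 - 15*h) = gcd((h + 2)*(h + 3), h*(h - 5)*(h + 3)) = h + 3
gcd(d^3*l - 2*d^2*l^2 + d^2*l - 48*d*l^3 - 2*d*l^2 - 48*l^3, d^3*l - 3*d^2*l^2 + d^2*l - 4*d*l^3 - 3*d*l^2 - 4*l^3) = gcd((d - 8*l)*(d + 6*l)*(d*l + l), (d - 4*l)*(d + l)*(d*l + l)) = d*l + l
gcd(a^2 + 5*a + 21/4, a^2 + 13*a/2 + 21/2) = a + 7/2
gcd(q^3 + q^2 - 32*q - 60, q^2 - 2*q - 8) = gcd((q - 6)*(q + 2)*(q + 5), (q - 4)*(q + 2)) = q + 2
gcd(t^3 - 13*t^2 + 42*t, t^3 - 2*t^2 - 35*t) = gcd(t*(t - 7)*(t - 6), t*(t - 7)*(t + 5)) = t^2 - 7*t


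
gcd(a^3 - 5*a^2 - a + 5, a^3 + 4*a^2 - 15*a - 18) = a + 1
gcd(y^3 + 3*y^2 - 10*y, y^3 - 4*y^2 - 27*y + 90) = y + 5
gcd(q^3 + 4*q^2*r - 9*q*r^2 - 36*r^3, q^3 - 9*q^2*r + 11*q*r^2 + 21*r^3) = q - 3*r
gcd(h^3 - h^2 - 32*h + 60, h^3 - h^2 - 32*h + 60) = h^3 - h^2 - 32*h + 60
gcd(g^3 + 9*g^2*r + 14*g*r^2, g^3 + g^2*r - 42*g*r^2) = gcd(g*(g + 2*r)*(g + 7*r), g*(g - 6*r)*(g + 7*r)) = g^2 + 7*g*r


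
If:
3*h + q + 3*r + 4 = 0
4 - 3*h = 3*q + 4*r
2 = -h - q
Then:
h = -19/4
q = 11/4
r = 5/2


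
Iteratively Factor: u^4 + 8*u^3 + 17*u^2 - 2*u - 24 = (u + 4)*(u^3 + 4*u^2 + u - 6) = (u + 3)*(u + 4)*(u^2 + u - 2) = (u + 2)*(u + 3)*(u + 4)*(u - 1)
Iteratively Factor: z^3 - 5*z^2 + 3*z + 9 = (z + 1)*(z^2 - 6*z + 9) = (z - 3)*(z + 1)*(z - 3)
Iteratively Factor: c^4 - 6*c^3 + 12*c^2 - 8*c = (c)*(c^3 - 6*c^2 + 12*c - 8) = c*(c - 2)*(c^2 - 4*c + 4) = c*(c - 2)^2*(c - 2)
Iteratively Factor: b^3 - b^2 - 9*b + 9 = (b - 1)*(b^2 - 9) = (b - 1)*(b + 3)*(b - 3)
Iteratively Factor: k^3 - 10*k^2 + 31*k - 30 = (k - 3)*(k^2 - 7*k + 10) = (k - 3)*(k - 2)*(k - 5)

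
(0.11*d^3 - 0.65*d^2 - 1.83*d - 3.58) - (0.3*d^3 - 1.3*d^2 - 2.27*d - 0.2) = -0.19*d^3 + 0.65*d^2 + 0.44*d - 3.38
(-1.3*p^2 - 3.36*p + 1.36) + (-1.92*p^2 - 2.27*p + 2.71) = -3.22*p^2 - 5.63*p + 4.07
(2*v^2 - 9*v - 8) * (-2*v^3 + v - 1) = -4*v^5 + 18*v^4 + 18*v^3 - 11*v^2 + v + 8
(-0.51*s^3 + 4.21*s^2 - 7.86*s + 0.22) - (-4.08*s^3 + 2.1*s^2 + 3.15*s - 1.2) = 3.57*s^3 + 2.11*s^2 - 11.01*s + 1.42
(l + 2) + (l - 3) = 2*l - 1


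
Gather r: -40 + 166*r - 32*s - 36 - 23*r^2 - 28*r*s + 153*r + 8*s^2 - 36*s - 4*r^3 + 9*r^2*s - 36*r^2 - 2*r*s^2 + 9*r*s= -4*r^3 + r^2*(9*s - 59) + r*(-2*s^2 - 19*s + 319) + 8*s^2 - 68*s - 76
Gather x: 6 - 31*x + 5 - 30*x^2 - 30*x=-30*x^2 - 61*x + 11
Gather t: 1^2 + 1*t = t + 1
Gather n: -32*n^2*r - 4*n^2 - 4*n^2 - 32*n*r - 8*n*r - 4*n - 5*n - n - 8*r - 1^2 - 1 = n^2*(-32*r - 8) + n*(-40*r - 10) - 8*r - 2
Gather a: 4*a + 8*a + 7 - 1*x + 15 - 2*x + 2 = 12*a - 3*x + 24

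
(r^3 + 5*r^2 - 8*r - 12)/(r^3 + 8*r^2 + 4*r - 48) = (r + 1)/(r + 4)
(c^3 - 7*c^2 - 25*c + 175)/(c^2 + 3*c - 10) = (c^2 - 12*c + 35)/(c - 2)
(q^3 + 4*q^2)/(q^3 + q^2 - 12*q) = q/(q - 3)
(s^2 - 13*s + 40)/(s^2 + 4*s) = (s^2 - 13*s + 40)/(s*(s + 4))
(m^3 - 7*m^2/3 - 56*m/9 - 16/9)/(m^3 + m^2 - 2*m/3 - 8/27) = 3*(m - 4)/(3*m - 2)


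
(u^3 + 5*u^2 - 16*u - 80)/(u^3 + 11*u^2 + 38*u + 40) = (u - 4)/(u + 2)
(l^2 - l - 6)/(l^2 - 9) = (l + 2)/(l + 3)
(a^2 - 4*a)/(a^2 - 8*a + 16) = a/(a - 4)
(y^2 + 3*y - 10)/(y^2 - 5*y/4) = 4*(y^2 + 3*y - 10)/(y*(4*y - 5))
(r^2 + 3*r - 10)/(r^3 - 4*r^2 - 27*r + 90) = (r - 2)/(r^2 - 9*r + 18)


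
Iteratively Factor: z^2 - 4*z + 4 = (z - 2)*(z - 2)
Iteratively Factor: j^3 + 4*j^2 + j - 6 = (j - 1)*(j^2 + 5*j + 6) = (j - 1)*(j + 3)*(j + 2)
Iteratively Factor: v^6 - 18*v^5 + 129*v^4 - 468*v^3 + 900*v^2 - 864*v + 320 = (v - 2)*(v^5 - 16*v^4 + 97*v^3 - 274*v^2 + 352*v - 160) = (v - 5)*(v - 2)*(v^4 - 11*v^3 + 42*v^2 - 64*v + 32) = (v - 5)*(v - 4)*(v - 2)*(v^3 - 7*v^2 + 14*v - 8) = (v - 5)*(v - 4)*(v - 2)*(v - 1)*(v^2 - 6*v + 8) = (v - 5)*(v - 4)^2*(v - 2)*(v - 1)*(v - 2)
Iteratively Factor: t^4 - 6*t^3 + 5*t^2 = (t)*(t^3 - 6*t^2 + 5*t) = t^2*(t^2 - 6*t + 5) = t^2*(t - 1)*(t - 5)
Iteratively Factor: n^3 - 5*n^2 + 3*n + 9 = (n - 3)*(n^2 - 2*n - 3) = (n - 3)^2*(n + 1)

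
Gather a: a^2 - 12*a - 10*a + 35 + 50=a^2 - 22*a + 85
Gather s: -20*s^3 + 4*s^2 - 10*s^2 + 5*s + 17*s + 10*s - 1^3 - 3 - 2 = -20*s^3 - 6*s^2 + 32*s - 6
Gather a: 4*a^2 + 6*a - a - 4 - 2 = 4*a^2 + 5*a - 6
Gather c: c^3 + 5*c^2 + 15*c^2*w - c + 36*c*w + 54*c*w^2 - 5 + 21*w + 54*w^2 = c^3 + c^2*(15*w + 5) + c*(54*w^2 + 36*w - 1) + 54*w^2 + 21*w - 5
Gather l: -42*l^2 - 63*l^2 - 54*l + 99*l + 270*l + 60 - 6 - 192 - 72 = -105*l^2 + 315*l - 210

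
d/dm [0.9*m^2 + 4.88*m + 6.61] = 1.8*m + 4.88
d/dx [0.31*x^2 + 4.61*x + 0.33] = 0.62*x + 4.61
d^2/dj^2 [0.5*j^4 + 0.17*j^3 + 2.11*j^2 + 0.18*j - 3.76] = 6.0*j^2 + 1.02*j + 4.22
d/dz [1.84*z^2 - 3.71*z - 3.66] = 3.68*z - 3.71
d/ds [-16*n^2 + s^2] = 2*s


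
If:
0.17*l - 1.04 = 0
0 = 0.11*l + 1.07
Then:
No Solution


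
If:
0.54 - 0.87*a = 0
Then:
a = 0.62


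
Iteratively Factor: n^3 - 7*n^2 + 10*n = (n - 2)*(n^2 - 5*n) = (n - 5)*(n - 2)*(n)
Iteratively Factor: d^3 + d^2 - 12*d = (d + 4)*(d^2 - 3*d) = (d - 3)*(d + 4)*(d)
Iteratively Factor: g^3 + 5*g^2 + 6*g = (g)*(g^2 + 5*g + 6) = g*(g + 3)*(g + 2)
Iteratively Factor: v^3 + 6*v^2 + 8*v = (v + 2)*(v^2 + 4*v) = v*(v + 2)*(v + 4)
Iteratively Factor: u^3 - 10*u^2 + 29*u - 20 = (u - 1)*(u^2 - 9*u + 20) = (u - 4)*(u - 1)*(u - 5)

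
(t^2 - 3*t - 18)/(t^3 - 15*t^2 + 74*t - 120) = (t + 3)/(t^2 - 9*t + 20)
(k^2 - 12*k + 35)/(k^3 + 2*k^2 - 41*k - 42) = (k^2 - 12*k + 35)/(k^3 + 2*k^2 - 41*k - 42)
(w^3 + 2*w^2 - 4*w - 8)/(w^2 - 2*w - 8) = (w^2 - 4)/(w - 4)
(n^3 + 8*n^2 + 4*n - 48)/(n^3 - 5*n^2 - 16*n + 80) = (n^2 + 4*n - 12)/(n^2 - 9*n + 20)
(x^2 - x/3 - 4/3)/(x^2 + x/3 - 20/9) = 3*(x + 1)/(3*x + 5)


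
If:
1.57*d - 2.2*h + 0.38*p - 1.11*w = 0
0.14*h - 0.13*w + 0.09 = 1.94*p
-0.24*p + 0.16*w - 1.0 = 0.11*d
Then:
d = 1.51110422557032*w - 8.25423137999148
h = 0.569355900693288*w - 5.95675665207793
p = -0.0259227700530617*w - 0.383477284170572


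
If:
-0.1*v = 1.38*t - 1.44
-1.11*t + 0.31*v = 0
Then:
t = 0.83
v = 2.97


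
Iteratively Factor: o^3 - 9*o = (o + 3)*(o^2 - 3*o) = (o - 3)*(o + 3)*(o)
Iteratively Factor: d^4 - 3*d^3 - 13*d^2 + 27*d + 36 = (d + 1)*(d^3 - 4*d^2 - 9*d + 36) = (d - 3)*(d + 1)*(d^2 - d - 12) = (d - 4)*(d - 3)*(d + 1)*(d + 3)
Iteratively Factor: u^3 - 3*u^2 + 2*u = (u - 2)*(u^2 - u) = (u - 2)*(u - 1)*(u)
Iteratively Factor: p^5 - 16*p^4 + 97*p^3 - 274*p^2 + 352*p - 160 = (p - 5)*(p^4 - 11*p^3 + 42*p^2 - 64*p + 32) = (p - 5)*(p - 2)*(p^3 - 9*p^2 + 24*p - 16) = (p - 5)*(p - 4)*(p - 2)*(p^2 - 5*p + 4) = (p - 5)*(p - 4)*(p - 2)*(p - 1)*(p - 4)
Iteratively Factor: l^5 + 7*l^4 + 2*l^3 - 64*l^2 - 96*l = (l + 4)*(l^4 + 3*l^3 - 10*l^2 - 24*l) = (l - 3)*(l + 4)*(l^3 + 6*l^2 + 8*l) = l*(l - 3)*(l + 4)*(l^2 + 6*l + 8) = l*(l - 3)*(l + 2)*(l + 4)*(l + 4)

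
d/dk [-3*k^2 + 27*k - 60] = 27 - 6*k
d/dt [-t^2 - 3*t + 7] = -2*t - 3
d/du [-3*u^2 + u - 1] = 1 - 6*u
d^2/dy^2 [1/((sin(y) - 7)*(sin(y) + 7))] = 2*(-2*sin(y)^4 - 95*sin(y)^2 + 49)/((sin(y) - 7)^3*(sin(y) + 7)^3)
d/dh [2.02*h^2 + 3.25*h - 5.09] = 4.04*h + 3.25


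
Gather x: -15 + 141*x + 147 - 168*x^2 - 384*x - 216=-168*x^2 - 243*x - 84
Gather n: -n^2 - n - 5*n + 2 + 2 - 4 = -n^2 - 6*n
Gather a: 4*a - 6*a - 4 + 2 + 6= 4 - 2*a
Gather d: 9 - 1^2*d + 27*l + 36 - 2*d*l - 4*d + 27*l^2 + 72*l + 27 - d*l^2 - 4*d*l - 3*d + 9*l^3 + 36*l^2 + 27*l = d*(-l^2 - 6*l - 8) + 9*l^3 + 63*l^2 + 126*l + 72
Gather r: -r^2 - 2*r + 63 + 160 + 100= -r^2 - 2*r + 323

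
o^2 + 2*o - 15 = (o - 3)*(o + 5)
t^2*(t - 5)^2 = t^4 - 10*t^3 + 25*t^2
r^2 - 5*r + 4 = (r - 4)*(r - 1)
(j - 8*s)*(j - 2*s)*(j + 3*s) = j^3 - 7*j^2*s - 14*j*s^2 + 48*s^3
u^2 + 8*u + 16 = (u + 4)^2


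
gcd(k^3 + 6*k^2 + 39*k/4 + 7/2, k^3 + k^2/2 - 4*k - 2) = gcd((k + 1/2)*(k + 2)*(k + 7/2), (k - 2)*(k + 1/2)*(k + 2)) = k^2 + 5*k/2 + 1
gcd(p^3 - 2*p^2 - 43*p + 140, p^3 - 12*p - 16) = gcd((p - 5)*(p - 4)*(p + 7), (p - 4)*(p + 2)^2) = p - 4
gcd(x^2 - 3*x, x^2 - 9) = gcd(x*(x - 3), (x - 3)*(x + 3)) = x - 3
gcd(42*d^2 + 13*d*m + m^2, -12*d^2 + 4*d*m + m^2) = 6*d + m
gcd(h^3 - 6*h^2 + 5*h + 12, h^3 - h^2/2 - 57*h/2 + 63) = h - 3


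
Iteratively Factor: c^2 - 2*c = (c)*(c - 2)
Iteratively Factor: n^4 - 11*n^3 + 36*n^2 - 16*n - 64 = (n - 4)*(n^3 - 7*n^2 + 8*n + 16) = (n - 4)^2*(n^2 - 3*n - 4) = (n - 4)^2*(n + 1)*(n - 4)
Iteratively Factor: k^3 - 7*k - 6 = (k - 3)*(k^2 + 3*k + 2) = (k - 3)*(k + 1)*(k + 2)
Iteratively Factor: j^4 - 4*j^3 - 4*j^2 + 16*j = (j)*(j^3 - 4*j^2 - 4*j + 16) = j*(j - 4)*(j^2 - 4) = j*(j - 4)*(j - 2)*(j + 2)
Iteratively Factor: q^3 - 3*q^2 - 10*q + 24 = (q + 3)*(q^2 - 6*q + 8) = (q - 2)*(q + 3)*(q - 4)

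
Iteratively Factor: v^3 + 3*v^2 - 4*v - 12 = (v - 2)*(v^2 + 5*v + 6) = (v - 2)*(v + 2)*(v + 3)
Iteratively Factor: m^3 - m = (m - 1)*(m^2 + m) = m*(m - 1)*(m + 1)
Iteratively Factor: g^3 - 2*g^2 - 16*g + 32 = (g - 2)*(g^2 - 16) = (g - 2)*(g + 4)*(g - 4)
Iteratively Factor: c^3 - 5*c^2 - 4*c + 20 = (c - 2)*(c^2 - 3*c - 10) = (c - 5)*(c - 2)*(c + 2)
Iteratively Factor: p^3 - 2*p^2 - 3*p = (p)*(p^2 - 2*p - 3) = p*(p - 3)*(p + 1)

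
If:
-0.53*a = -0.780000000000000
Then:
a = 1.47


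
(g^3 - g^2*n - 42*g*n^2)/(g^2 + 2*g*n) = (g^2 - g*n - 42*n^2)/(g + 2*n)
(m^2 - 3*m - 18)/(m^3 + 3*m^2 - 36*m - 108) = 1/(m + 6)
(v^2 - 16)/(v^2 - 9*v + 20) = (v + 4)/(v - 5)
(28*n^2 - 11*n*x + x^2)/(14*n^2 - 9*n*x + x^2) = (-4*n + x)/(-2*n + x)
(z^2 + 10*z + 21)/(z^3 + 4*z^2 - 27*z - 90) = (z + 7)/(z^2 + z - 30)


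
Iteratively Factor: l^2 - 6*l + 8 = (l - 4)*(l - 2)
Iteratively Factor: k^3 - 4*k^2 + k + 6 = (k - 2)*(k^2 - 2*k - 3) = (k - 3)*(k - 2)*(k + 1)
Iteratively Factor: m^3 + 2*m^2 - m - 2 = (m + 1)*(m^2 + m - 2) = (m + 1)*(m + 2)*(m - 1)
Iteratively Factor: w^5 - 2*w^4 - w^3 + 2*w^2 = (w)*(w^4 - 2*w^3 - w^2 + 2*w) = w^2*(w^3 - 2*w^2 - w + 2) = w^2*(w - 2)*(w^2 - 1) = w^2*(w - 2)*(w + 1)*(w - 1)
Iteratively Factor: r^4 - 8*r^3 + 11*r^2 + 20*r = (r + 1)*(r^3 - 9*r^2 + 20*r) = (r - 5)*(r + 1)*(r^2 - 4*r) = (r - 5)*(r - 4)*(r + 1)*(r)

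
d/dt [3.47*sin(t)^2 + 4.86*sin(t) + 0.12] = (6.94*sin(t) + 4.86)*cos(t)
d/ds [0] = 0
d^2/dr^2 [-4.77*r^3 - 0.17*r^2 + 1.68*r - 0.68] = -28.62*r - 0.34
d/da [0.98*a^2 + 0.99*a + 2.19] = 1.96*a + 0.99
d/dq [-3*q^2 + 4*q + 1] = 4 - 6*q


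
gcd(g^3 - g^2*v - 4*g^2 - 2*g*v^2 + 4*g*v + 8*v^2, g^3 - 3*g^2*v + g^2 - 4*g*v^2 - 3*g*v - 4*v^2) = g + v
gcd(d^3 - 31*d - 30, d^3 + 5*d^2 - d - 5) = d^2 + 6*d + 5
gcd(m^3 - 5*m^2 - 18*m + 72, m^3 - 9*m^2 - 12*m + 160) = m + 4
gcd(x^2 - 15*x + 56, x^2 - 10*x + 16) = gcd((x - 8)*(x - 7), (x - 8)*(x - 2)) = x - 8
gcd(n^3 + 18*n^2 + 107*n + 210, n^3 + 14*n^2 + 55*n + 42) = n^2 + 13*n + 42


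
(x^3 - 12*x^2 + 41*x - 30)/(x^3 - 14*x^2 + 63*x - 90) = (x - 1)/(x - 3)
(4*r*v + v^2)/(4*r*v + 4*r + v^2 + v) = v/(v + 1)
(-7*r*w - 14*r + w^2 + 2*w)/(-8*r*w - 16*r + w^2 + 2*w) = (7*r - w)/(8*r - w)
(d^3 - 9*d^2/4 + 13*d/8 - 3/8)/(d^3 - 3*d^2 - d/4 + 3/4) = (4*d^2 - 7*d + 3)/(2*(2*d^2 - 5*d - 3))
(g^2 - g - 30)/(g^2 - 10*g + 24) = (g + 5)/(g - 4)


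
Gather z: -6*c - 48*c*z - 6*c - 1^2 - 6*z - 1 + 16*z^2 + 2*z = -12*c + 16*z^2 + z*(-48*c - 4) - 2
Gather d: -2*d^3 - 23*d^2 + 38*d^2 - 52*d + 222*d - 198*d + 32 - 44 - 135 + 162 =-2*d^3 + 15*d^2 - 28*d + 15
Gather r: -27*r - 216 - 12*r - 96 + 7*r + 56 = -32*r - 256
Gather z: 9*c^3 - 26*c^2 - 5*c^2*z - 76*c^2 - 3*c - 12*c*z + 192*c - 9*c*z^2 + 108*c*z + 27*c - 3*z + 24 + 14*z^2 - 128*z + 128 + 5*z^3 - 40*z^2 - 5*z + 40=9*c^3 - 102*c^2 + 216*c + 5*z^3 + z^2*(-9*c - 26) + z*(-5*c^2 + 96*c - 136) + 192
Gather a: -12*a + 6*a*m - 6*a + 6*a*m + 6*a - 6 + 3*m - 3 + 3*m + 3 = a*(12*m - 12) + 6*m - 6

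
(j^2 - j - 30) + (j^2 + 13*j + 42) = 2*j^2 + 12*j + 12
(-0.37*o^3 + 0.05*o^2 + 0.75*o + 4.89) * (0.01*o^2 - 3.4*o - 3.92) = -0.0037*o^5 + 1.2585*o^4 + 1.2879*o^3 - 2.6971*o^2 - 19.566*o - 19.1688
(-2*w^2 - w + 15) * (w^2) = -2*w^4 - w^3 + 15*w^2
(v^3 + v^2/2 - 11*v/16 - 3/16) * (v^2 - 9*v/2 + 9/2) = v^5 - 4*v^4 + 25*v^3/16 + 165*v^2/32 - 9*v/4 - 27/32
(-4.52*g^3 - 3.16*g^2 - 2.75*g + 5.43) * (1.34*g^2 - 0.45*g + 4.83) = -6.0568*g^5 - 2.2004*g^4 - 24.0946*g^3 - 6.7491*g^2 - 15.726*g + 26.2269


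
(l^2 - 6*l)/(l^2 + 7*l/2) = 2*(l - 6)/(2*l + 7)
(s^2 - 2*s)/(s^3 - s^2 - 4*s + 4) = s/(s^2 + s - 2)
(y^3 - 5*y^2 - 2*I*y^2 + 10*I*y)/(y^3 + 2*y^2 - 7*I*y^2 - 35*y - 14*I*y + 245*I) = y*(y - 2*I)/(y^2 + 7*y*(1 - I) - 49*I)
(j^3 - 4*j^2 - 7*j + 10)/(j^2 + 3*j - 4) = (j^2 - 3*j - 10)/(j + 4)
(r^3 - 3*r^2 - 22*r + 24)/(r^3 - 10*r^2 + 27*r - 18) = (r + 4)/(r - 3)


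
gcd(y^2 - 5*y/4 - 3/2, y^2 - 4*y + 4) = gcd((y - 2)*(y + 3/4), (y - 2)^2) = y - 2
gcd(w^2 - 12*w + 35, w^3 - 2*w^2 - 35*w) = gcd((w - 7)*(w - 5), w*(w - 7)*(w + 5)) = w - 7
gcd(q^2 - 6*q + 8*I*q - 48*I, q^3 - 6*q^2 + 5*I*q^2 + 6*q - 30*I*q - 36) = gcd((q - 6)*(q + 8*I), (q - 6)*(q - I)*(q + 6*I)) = q - 6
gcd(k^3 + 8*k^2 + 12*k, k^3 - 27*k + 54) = k + 6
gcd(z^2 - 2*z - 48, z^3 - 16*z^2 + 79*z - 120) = z - 8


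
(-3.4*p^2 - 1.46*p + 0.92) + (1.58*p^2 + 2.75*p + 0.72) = -1.82*p^2 + 1.29*p + 1.64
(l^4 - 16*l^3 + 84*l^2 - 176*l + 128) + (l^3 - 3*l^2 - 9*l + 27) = l^4 - 15*l^3 + 81*l^2 - 185*l + 155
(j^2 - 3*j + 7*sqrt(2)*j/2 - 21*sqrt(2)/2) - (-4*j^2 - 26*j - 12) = 5*j^2 + 7*sqrt(2)*j/2 + 23*j - 21*sqrt(2)/2 + 12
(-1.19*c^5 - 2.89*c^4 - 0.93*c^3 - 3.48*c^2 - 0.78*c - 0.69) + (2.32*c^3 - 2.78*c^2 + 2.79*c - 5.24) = -1.19*c^5 - 2.89*c^4 + 1.39*c^3 - 6.26*c^2 + 2.01*c - 5.93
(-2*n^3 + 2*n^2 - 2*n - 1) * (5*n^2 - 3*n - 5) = -10*n^5 + 16*n^4 - 6*n^3 - 9*n^2 + 13*n + 5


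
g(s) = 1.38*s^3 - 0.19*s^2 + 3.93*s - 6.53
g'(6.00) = 150.69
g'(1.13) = 8.79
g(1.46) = 3.10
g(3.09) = 44.51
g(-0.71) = -9.91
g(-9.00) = -1063.31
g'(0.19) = 4.01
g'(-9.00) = 342.69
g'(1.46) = 12.20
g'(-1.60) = 15.14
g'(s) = 4.14*s^2 - 0.38*s + 3.93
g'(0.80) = 6.28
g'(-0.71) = 6.29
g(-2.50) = -39.10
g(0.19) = -5.78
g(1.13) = -0.34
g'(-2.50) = 30.76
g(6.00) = 308.29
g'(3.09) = 42.28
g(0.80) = -2.80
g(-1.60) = -18.96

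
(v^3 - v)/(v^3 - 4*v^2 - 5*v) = (v - 1)/(v - 5)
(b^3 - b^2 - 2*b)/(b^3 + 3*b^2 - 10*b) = (b + 1)/(b + 5)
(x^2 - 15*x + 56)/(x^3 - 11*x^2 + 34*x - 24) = (x^2 - 15*x + 56)/(x^3 - 11*x^2 + 34*x - 24)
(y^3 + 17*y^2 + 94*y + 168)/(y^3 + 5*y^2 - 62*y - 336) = (y + 4)/(y - 8)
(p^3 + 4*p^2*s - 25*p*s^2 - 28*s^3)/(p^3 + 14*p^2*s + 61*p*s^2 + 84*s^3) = (p^2 - 3*p*s - 4*s^2)/(p^2 + 7*p*s + 12*s^2)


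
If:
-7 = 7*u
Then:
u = -1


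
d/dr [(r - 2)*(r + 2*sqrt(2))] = 2*r - 2 + 2*sqrt(2)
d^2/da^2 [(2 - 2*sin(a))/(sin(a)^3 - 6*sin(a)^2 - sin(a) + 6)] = 2*(4*sin(a)^3 - 19*sin(a)^2 + 62*sin(a) - 62)/((sin(a) - 6)^3*(sin(a) + 1)^2)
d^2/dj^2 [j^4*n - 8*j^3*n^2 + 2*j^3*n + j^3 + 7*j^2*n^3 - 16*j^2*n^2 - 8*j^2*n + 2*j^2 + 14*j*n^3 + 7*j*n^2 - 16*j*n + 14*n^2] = 12*j^2*n - 48*j*n^2 + 12*j*n + 6*j + 14*n^3 - 32*n^2 - 16*n + 4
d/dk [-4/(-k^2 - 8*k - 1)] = 8*(-k - 4)/(k^2 + 8*k + 1)^2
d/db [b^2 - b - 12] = 2*b - 1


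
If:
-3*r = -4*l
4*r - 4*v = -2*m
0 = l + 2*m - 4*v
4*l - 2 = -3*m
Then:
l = 0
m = 2/3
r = 0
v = 1/3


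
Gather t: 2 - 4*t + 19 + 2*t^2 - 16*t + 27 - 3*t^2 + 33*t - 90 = -t^2 + 13*t - 42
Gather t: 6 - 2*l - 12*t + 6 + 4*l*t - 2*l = -4*l + t*(4*l - 12) + 12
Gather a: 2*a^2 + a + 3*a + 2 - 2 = 2*a^2 + 4*a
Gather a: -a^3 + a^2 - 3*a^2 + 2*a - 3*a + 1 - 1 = -a^3 - 2*a^2 - a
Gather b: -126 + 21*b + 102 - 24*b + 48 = 24 - 3*b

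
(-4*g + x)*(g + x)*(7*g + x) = -28*g^3 - 25*g^2*x + 4*g*x^2 + x^3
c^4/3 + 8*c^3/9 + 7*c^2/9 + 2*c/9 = c*(c/3 + 1/3)*(c + 2/3)*(c + 1)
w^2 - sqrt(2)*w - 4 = (w - 2*sqrt(2))*(w + sqrt(2))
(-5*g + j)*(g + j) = -5*g^2 - 4*g*j + j^2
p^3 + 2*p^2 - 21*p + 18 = (p - 3)*(p - 1)*(p + 6)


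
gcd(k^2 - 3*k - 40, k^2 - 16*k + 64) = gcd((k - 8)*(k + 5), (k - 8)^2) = k - 8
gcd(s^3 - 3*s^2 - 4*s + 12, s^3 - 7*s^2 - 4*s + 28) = s^2 - 4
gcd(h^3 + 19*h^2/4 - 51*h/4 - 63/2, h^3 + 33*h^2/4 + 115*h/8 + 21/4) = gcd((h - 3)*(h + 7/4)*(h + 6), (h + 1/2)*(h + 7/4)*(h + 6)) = h^2 + 31*h/4 + 21/2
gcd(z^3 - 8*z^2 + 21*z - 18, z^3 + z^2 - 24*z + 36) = z^2 - 5*z + 6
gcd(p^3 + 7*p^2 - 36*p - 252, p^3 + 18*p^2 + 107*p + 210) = p^2 + 13*p + 42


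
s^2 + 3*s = s*(s + 3)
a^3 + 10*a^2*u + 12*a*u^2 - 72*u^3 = (a - 2*u)*(a + 6*u)^2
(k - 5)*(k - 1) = k^2 - 6*k + 5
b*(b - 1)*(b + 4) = b^3 + 3*b^2 - 4*b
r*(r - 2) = r^2 - 2*r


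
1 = 1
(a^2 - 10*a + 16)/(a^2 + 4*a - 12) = (a - 8)/(a + 6)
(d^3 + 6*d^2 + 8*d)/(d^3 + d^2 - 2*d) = (d + 4)/(d - 1)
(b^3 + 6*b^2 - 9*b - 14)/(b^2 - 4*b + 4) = (b^2 + 8*b + 7)/(b - 2)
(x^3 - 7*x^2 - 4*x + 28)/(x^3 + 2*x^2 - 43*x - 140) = (x^2 - 4)/(x^2 + 9*x + 20)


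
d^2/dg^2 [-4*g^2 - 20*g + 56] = -8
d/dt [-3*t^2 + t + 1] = 1 - 6*t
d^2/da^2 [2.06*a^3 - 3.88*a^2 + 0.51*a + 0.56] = 12.36*a - 7.76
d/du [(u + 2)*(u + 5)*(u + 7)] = 3*u^2 + 28*u + 59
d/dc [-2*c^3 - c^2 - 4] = 2*c*(-3*c - 1)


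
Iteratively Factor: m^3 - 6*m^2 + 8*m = (m - 4)*(m^2 - 2*m) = (m - 4)*(m - 2)*(m)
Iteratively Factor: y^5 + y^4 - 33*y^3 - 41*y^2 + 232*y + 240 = (y + 4)*(y^4 - 3*y^3 - 21*y^2 + 43*y + 60) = (y - 5)*(y + 4)*(y^3 + 2*y^2 - 11*y - 12) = (y - 5)*(y + 1)*(y + 4)*(y^2 + y - 12) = (y - 5)*(y + 1)*(y + 4)^2*(y - 3)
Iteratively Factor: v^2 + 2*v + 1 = (v + 1)*(v + 1)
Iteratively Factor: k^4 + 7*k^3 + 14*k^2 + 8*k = (k + 1)*(k^3 + 6*k^2 + 8*k) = (k + 1)*(k + 2)*(k^2 + 4*k) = (k + 1)*(k + 2)*(k + 4)*(k)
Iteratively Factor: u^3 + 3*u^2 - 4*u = (u)*(u^2 + 3*u - 4) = u*(u + 4)*(u - 1)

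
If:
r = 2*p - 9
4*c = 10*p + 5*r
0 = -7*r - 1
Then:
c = 305/28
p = 31/7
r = -1/7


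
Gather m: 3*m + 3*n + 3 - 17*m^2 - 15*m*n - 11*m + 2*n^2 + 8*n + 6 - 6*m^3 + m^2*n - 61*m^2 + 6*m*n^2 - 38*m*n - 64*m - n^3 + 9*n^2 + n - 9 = -6*m^3 + m^2*(n - 78) + m*(6*n^2 - 53*n - 72) - n^3 + 11*n^2 + 12*n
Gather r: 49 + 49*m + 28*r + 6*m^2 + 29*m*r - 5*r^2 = 6*m^2 + 49*m - 5*r^2 + r*(29*m + 28) + 49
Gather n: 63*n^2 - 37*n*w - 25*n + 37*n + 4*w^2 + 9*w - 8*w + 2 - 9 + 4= 63*n^2 + n*(12 - 37*w) + 4*w^2 + w - 3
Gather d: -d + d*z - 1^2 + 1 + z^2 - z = d*(z - 1) + z^2 - z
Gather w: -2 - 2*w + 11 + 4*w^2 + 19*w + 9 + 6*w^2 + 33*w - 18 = 10*w^2 + 50*w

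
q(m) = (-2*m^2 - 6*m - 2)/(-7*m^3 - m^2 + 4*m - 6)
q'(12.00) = 0.00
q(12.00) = 0.03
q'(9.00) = -0.00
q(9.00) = 0.04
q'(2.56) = -0.16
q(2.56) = 0.25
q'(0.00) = 1.22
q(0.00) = 0.33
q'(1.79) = -0.41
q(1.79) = 0.45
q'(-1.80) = 0.29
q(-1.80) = 0.10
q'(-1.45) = 1.65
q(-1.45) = 0.34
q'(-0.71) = 0.60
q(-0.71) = -0.18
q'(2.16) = -0.25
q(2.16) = 0.33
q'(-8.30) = -0.00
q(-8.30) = -0.02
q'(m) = (-4*m - 6)/(-7*m^3 - m^2 + 4*m - 6) + (-2*m^2 - 6*m - 2)*(21*m^2 + 2*m - 4)/(-7*m^3 - m^2 + 4*m - 6)^2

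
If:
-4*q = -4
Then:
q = 1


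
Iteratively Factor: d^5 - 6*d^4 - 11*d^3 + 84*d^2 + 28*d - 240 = (d - 2)*(d^4 - 4*d^3 - 19*d^2 + 46*d + 120) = (d - 4)*(d - 2)*(d^3 - 19*d - 30) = (d - 4)*(d - 2)*(d + 2)*(d^2 - 2*d - 15) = (d - 5)*(d - 4)*(d - 2)*(d + 2)*(d + 3)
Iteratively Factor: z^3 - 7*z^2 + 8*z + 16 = (z - 4)*(z^2 - 3*z - 4) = (z - 4)*(z + 1)*(z - 4)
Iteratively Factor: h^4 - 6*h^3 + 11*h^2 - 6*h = (h - 1)*(h^3 - 5*h^2 + 6*h) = h*(h - 1)*(h^2 - 5*h + 6) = h*(h - 3)*(h - 1)*(h - 2)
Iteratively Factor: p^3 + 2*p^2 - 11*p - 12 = (p + 4)*(p^2 - 2*p - 3) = (p + 1)*(p + 4)*(p - 3)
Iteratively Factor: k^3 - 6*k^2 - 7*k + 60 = (k + 3)*(k^2 - 9*k + 20) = (k - 4)*(k + 3)*(k - 5)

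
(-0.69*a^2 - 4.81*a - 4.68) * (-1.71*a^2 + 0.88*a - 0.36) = 1.1799*a^4 + 7.6179*a^3 + 4.0184*a^2 - 2.3868*a + 1.6848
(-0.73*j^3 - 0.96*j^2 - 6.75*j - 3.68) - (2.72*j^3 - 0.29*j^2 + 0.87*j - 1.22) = -3.45*j^3 - 0.67*j^2 - 7.62*j - 2.46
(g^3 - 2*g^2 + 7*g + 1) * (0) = 0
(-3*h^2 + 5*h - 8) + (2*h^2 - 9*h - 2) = -h^2 - 4*h - 10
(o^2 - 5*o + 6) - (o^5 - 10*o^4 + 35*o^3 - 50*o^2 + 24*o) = -o^5 + 10*o^4 - 35*o^3 + 51*o^2 - 29*o + 6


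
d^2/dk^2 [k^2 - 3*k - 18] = 2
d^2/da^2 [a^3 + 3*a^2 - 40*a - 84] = 6*a + 6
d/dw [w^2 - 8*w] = 2*w - 8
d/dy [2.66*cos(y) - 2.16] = -2.66*sin(y)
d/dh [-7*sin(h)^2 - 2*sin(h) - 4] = -2*(7*sin(h) + 1)*cos(h)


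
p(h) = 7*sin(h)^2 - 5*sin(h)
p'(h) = 14*sin(h)*cos(h) - 5*cos(h)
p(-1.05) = 9.60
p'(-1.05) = -8.53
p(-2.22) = 8.42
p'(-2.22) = 9.76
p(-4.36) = 1.47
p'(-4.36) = -2.81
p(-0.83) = 7.50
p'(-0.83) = -10.35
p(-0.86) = 7.81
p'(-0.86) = -10.18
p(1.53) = 1.99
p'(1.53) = 0.37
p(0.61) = -0.57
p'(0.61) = 2.48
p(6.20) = 0.46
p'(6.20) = -6.14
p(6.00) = 1.94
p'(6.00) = -8.56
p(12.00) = 4.70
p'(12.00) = -10.56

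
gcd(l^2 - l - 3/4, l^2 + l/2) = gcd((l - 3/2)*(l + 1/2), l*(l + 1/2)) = l + 1/2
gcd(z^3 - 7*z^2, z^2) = z^2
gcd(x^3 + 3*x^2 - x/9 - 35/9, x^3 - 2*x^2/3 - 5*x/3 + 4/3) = x - 1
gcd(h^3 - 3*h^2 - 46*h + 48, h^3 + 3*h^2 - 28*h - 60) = h + 6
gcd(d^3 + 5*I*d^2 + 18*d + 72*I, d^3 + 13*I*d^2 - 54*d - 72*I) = d^2 + 9*I*d - 18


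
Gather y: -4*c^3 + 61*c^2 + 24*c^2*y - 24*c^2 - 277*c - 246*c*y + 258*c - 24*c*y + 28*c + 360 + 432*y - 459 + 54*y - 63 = -4*c^3 + 37*c^2 + 9*c + y*(24*c^2 - 270*c + 486) - 162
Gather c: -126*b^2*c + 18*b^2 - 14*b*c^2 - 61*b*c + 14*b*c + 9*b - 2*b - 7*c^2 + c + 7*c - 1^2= 18*b^2 + 7*b + c^2*(-14*b - 7) + c*(-126*b^2 - 47*b + 8) - 1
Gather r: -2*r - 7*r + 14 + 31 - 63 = -9*r - 18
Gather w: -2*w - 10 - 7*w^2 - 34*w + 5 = -7*w^2 - 36*w - 5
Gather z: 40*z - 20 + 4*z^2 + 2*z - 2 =4*z^2 + 42*z - 22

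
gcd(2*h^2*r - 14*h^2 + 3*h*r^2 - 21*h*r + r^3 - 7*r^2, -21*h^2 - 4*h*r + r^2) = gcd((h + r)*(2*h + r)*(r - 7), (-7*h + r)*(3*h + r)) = 1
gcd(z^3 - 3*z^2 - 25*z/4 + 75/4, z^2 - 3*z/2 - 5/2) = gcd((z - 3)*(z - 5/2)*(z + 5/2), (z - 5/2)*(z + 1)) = z - 5/2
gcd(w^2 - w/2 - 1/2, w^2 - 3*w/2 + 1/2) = w - 1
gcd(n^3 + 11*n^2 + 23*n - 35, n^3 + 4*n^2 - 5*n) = n^2 + 4*n - 5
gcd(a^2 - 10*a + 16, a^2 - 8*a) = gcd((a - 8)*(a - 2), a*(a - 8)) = a - 8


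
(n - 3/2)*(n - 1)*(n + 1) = n^3 - 3*n^2/2 - n + 3/2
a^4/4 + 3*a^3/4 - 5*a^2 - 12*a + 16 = (a/4 + 1)*(a - 4)*(a - 1)*(a + 4)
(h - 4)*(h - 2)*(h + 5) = h^3 - h^2 - 22*h + 40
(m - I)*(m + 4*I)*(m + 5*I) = m^3 + 8*I*m^2 - 11*m + 20*I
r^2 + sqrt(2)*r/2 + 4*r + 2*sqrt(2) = (r + 4)*(r + sqrt(2)/2)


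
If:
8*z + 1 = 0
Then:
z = -1/8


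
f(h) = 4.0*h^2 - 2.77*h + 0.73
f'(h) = 8.0*h - 2.77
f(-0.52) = 3.25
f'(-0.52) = -6.93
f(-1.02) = 7.72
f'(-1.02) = -10.93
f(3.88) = 50.20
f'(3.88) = 28.27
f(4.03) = 54.53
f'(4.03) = 29.47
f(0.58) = 0.47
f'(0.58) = 1.87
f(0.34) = 0.25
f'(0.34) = -0.05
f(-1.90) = 20.43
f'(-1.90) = -17.97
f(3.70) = 45.24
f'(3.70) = 26.83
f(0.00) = 0.73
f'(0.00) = -2.77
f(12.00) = 543.49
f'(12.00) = 93.23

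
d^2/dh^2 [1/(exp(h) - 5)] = (exp(h) + 5)*exp(h)/(exp(h) - 5)^3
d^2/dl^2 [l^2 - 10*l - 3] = 2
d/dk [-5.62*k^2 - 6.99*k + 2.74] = -11.24*k - 6.99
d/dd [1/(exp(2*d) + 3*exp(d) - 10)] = (-2*exp(d) - 3)*exp(d)/(exp(2*d) + 3*exp(d) - 10)^2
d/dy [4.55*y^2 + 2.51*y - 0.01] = 9.1*y + 2.51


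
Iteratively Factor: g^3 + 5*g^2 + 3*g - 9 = (g + 3)*(g^2 + 2*g - 3) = (g + 3)^2*(g - 1)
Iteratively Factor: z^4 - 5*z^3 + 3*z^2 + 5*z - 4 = (z - 4)*(z^3 - z^2 - z + 1) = (z - 4)*(z - 1)*(z^2 - 1) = (z - 4)*(z - 1)*(z + 1)*(z - 1)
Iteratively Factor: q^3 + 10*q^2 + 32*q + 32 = (q + 4)*(q^2 + 6*q + 8) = (q + 2)*(q + 4)*(q + 4)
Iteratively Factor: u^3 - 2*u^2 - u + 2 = (u - 1)*(u^2 - u - 2) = (u - 1)*(u + 1)*(u - 2)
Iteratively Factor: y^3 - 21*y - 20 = (y + 4)*(y^2 - 4*y - 5) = (y + 1)*(y + 4)*(y - 5)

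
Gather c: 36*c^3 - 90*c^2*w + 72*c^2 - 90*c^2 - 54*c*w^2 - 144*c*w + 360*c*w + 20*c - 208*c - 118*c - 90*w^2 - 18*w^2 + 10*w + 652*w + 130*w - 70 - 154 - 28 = 36*c^3 + c^2*(-90*w - 18) + c*(-54*w^2 + 216*w - 306) - 108*w^2 + 792*w - 252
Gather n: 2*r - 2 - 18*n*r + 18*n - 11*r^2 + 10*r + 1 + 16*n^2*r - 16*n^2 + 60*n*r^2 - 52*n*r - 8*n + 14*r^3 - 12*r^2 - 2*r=n^2*(16*r - 16) + n*(60*r^2 - 70*r + 10) + 14*r^3 - 23*r^2 + 10*r - 1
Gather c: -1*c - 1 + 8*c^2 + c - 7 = 8*c^2 - 8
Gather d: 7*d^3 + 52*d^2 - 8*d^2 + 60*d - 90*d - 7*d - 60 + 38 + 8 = 7*d^3 + 44*d^2 - 37*d - 14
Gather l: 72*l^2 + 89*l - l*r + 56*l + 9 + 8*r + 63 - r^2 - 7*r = 72*l^2 + l*(145 - r) - r^2 + r + 72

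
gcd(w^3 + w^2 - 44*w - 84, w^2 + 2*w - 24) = w + 6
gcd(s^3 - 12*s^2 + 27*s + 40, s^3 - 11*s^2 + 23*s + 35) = s^2 - 4*s - 5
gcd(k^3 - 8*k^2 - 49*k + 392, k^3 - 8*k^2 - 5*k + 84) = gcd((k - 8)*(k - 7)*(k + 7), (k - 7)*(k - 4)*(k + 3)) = k - 7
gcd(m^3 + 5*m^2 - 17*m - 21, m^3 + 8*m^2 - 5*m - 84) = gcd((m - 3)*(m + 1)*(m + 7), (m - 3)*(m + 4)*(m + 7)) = m^2 + 4*m - 21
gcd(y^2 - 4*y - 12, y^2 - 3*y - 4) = 1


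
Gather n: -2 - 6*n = -6*n - 2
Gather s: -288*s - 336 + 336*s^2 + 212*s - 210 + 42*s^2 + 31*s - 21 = 378*s^2 - 45*s - 567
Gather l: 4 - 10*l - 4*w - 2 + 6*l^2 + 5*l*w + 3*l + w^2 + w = 6*l^2 + l*(5*w - 7) + w^2 - 3*w + 2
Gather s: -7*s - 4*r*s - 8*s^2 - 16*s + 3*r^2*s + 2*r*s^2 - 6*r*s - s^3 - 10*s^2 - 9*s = -s^3 + s^2*(2*r - 18) + s*(3*r^2 - 10*r - 32)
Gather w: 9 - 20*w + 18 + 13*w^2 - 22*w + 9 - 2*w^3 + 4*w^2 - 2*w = -2*w^3 + 17*w^2 - 44*w + 36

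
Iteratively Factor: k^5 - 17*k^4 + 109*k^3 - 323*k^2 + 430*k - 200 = (k - 5)*(k^4 - 12*k^3 + 49*k^2 - 78*k + 40) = (k - 5)*(k - 1)*(k^3 - 11*k^2 + 38*k - 40) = (k - 5)*(k - 4)*(k - 1)*(k^2 - 7*k + 10) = (k - 5)^2*(k - 4)*(k - 1)*(k - 2)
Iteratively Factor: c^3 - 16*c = (c)*(c^2 - 16) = c*(c + 4)*(c - 4)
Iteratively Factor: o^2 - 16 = (o - 4)*(o + 4)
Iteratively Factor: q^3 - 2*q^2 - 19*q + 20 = (q - 1)*(q^2 - q - 20) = (q - 5)*(q - 1)*(q + 4)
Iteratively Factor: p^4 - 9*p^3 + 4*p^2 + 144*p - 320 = (p - 4)*(p^3 - 5*p^2 - 16*p + 80) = (p - 5)*(p - 4)*(p^2 - 16) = (p - 5)*(p - 4)*(p + 4)*(p - 4)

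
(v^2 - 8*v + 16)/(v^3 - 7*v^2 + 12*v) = (v - 4)/(v*(v - 3))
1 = 1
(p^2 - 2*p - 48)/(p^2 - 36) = (p - 8)/(p - 6)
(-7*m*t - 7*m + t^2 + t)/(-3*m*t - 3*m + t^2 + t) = (-7*m + t)/(-3*m + t)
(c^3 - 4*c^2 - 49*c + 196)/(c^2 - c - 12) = (c^2 - 49)/(c + 3)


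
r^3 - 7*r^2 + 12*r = r*(r - 4)*(r - 3)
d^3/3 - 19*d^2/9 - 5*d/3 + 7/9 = (d/3 + 1/3)*(d - 7)*(d - 1/3)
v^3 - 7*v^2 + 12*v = v*(v - 4)*(v - 3)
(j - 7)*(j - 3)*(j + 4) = j^3 - 6*j^2 - 19*j + 84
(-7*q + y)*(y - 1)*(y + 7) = -7*q*y^2 - 42*q*y + 49*q + y^3 + 6*y^2 - 7*y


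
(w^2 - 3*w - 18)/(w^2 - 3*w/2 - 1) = 2*(-w^2 + 3*w + 18)/(-2*w^2 + 3*w + 2)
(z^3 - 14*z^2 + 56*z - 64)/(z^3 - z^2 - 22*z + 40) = (z - 8)/(z + 5)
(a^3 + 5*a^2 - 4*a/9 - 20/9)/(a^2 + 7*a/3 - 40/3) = (9*a^2 - 4)/(3*(3*a - 8))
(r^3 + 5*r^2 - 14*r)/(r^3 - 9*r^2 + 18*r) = (r^2 + 5*r - 14)/(r^2 - 9*r + 18)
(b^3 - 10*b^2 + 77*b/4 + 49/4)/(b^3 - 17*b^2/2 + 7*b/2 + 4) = (2*b^2 - 21*b + 49)/(2*(b^2 - 9*b + 8))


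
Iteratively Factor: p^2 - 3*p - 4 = (p + 1)*(p - 4)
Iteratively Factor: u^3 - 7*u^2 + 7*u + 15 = (u - 5)*(u^2 - 2*u - 3) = (u - 5)*(u - 3)*(u + 1)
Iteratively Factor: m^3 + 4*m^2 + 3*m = (m)*(m^2 + 4*m + 3) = m*(m + 3)*(m + 1)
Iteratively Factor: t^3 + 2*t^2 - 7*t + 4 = (t - 1)*(t^2 + 3*t - 4) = (t - 1)*(t + 4)*(t - 1)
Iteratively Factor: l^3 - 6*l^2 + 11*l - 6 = (l - 2)*(l^2 - 4*l + 3) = (l - 2)*(l - 1)*(l - 3)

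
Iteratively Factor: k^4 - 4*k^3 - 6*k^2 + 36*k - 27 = (k - 1)*(k^3 - 3*k^2 - 9*k + 27) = (k - 1)*(k + 3)*(k^2 - 6*k + 9) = (k - 3)*(k - 1)*(k + 3)*(k - 3)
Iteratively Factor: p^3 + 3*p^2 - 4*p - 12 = (p - 2)*(p^2 + 5*p + 6) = (p - 2)*(p + 2)*(p + 3)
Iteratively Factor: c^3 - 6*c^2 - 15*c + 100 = (c + 4)*(c^2 - 10*c + 25) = (c - 5)*(c + 4)*(c - 5)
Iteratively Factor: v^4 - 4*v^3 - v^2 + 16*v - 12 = (v - 2)*(v^3 - 2*v^2 - 5*v + 6) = (v - 3)*(v - 2)*(v^2 + v - 2) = (v - 3)*(v - 2)*(v + 2)*(v - 1)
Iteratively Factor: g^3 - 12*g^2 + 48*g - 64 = (g - 4)*(g^2 - 8*g + 16) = (g - 4)^2*(g - 4)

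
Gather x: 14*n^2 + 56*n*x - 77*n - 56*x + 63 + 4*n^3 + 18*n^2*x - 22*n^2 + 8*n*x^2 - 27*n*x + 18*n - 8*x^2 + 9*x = 4*n^3 - 8*n^2 - 59*n + x^2*(8*n - 8) + x*(18*n^2 + 29*n - 47) + 63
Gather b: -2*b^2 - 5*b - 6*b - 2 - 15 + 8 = -2*b^2 - 11*b - 9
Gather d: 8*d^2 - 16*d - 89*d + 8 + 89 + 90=8*d^2 - 105*d + 187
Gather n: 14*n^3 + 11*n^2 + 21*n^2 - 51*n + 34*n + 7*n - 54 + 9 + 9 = 14*n^3 + 32*n^2 - 10*n - 36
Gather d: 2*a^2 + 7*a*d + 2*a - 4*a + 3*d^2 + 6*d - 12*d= 2*a^2 - 2*a + 3*d^2 + d*(7*a - 6)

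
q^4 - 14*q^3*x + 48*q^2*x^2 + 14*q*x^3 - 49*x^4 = (q - 7*x)^2*(q - x)*(q + x)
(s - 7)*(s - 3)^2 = s^3 - 13*s^2 + 51*s - 63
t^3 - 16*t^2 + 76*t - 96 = (t - 8)*(t - 6)*(t - 2)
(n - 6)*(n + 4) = n^2 - 2*n - 24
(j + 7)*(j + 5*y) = j^2 + 5*j*y + 7*j + 35*y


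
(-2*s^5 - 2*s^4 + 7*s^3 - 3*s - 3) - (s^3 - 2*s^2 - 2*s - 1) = -2*s^5 - 2*s^4 + 6*s^3 + 2*s^2 - s - 2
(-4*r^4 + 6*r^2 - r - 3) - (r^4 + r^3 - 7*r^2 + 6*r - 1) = -5*r^4 - r^3 + 13*r^2 - 7*r - 2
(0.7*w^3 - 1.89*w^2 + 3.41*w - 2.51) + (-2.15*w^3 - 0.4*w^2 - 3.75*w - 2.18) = -1.45*w^3 - 2.29*w^2 - 0.34*w - 4.69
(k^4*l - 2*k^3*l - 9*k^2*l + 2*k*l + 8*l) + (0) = k^4*l - 2*k^3*l - 9*k^2*l + 2*k*l + 8*l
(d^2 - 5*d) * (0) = 0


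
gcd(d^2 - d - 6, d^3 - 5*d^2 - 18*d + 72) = d - 3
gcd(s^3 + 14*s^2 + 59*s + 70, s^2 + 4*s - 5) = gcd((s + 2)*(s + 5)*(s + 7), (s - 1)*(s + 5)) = s + 5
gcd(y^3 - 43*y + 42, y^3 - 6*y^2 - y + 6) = y^2 - 7*y + 6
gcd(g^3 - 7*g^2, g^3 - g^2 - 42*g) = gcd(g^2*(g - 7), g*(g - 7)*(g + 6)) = g^2 - 7*g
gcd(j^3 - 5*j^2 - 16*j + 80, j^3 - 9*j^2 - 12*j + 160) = j^2 - j - 20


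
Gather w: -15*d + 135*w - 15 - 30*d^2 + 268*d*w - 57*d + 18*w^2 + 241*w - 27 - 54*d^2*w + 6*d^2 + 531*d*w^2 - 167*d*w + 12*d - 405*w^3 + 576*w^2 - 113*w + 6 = -24*d^2 - 60*d - 405*w^3 + w^2*(531*d + 594) + w*(-54*d^2 + 101*d + 263) - 36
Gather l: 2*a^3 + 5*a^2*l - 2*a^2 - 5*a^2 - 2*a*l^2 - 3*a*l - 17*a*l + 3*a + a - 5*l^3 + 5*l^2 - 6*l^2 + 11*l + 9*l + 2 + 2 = 2*a^3 - 7*a^2 + 4*a - 5*l^3 + l^2*(-2*a - 1) + l*(5*a^2 - 20*a + 20) + 4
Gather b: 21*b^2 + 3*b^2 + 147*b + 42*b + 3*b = 24*b^2 + 192*b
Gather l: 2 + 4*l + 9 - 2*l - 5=2*l + 6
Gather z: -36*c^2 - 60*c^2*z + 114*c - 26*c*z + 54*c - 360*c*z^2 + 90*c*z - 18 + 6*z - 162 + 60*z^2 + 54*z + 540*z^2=-36*c^2 + 168*c + z^2*(600 - 360*c) + z*(-60*c^2 + 64*c + 60) - 180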